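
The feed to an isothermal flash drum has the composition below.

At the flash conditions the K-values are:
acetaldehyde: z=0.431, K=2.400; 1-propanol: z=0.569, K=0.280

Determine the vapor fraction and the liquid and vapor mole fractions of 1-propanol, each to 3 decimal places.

Binary case is linear: z₁(K₁−1)(1+ψ(K₂−1)) + z₂(K₂−1)(1+ψ(K₁−1)) = 0
⇒ ψ = [z₁(K₁−1)+z₂(K₂−1)] / [−(K₁−1)(K₂−1)] = 0.1937/1.0080 = 0.192
Compositions from xᵢ = zᵢ/(1+ψ(Kᵢ−1)), yᵢ = Kᵢxᵢ:
  acetaldehyde: x = 0.340, y = 0.815
  1-propanol: x = 0.660, y = 0.185

ψ = 0.192, x_1-propanol = 0.660, y_1-propanol = 0.185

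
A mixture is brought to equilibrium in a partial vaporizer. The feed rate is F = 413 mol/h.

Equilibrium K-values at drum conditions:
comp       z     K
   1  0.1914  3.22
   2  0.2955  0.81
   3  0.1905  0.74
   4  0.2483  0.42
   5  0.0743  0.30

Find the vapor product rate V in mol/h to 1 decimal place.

V = 58.2 mol/h

Rachford–Rice: g(β) = Σ zᵢ(Kᵢ−1)/(1+β(Kᵢ−1)) = 0.
Feasibility: ΣzᵢKᵢ = 1.1232, Σzᵢ/Kᵢ = 1.5205 — both > 1, two phases present.
Newton iteration, β⁰ = 0.5:
  β = 0.5000: g = -0.20044, g' = -0.4938 → β = 0.0941
  β = 0.0941: g = 0.03557, g' = -0.8053 → β = 0.1382
  β = 0.1382: g = 0.00195, g' = -0.7208 → β = 0.1409
Converged at β = 0.1409.
Then V = β·F = 0.1409·413 = 58.2 mol/h and L = F − V = 354.8 mol/h.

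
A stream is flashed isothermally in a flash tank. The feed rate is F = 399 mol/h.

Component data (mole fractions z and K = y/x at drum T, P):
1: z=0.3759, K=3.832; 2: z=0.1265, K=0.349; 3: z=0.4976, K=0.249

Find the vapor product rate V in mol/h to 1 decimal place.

V = 117.2 mol/h

Let β = V/F and solve Σ zᵢ(Kᵢ−1)/(1+β(Kᵢ−1)) = 0.
Check two-phase: ΣzᵢKᵢ = 1.6085 > 1 and Σzᵢ/Kᵢ = 2.4590 > 1, so g(0) = 0.6085 > 0 and g(1) = -1.4590 < 0.
Newton iteration, β⁰ = 0.64:
  β = 0.6400: g = -0.48219, g' = -1.5791 → β = 0.3346
  β = 0.3346: g = -0.05787, g' = -1.3830 → β = 0.2928
  β = 0.2928: g = 0.00119, g' = -1.4440 → β = 0.2936
Converged at β = 0.2936.
Then V = β·F = 0.2936·399 = 117.2 mol/h and L = F − V = 281.8 mol/h.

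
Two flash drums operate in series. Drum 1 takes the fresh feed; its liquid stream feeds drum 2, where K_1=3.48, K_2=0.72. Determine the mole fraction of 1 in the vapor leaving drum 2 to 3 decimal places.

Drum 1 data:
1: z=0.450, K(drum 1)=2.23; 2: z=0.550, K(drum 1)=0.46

y_1 (drum 2) = 0.353

Drum 1:
Let ψ₁ = V/F and solve Σ zᵢ(Kᵢ−1)/(1+ψ₁(Kᵢ−1)) = 0.
g(0) = ΣzᵢKᵢ − 1 = 0.256 and g(1) = 1 − Σzᵢ/Kᵢ = -0.397, so a root lies in (0, 1).
Binary case is linear: z₁(K₁−1)(1+ψ₁(K₂−1)) + z₂(K₂−1)(1+ψ₁(K₁−1)) = 0
⇒ ψ₁ = [z₁(K₁−1)+z₂(K₂−1)] / [−(K₁−1)(K₂−1)] = 0.2565/0.6642 = 0.386
Drum-1 compositions:
  1: x = 0.305, y = 0.680
  2: x = 0.695, y = 0.320
Drum-2 feed = drum-1 liquid: z₂ = (0.3051, 0.6949).
Drum 2:
Rachford–Rice: g(ψ₂) = Σ zᵢ(Kᵢ−1)/(1+ψ₂(Kᵢ−1)) = 0.
Check two-phase: ΣzᵢKᵢ = 1.562 > 1 and Σzᵢ/Kᵢ = 1.053 > 1, so g(0) = 0.562 > 0 and g(1) = -0.053 < 0.
Iterate (Newton) starting at ψ₂ = 0.59:
  ψ₂ = 0.590: g = 0.0741, g' = -0.387 → ψ₂ = 0.781
  ψ₂ = 0.781: g = 0.0085, g' = -0.307 → ψ₂ = 0.809
Converged at ψ₂ = 0.809.
  1: x = 0.101, y = 0.353
  2: x = 0.899, y = 0.647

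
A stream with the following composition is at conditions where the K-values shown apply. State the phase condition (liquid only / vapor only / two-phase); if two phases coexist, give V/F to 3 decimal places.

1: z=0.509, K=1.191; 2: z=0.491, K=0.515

liquid only

ΣzᵢKᵢ = 0.859; Σzᵢ/Kᵢ = 1.381.
Since ΣzᵢKᵢ < 1 the mixture is below its bubble point — single liquid phase.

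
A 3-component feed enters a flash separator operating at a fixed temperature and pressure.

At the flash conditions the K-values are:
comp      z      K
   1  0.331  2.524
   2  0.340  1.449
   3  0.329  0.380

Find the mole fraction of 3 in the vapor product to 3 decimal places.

y_3 = 0.221

Rachford–Rice: g(V/F) = Σ zᵢ(Kᵢ−1)/(1+V/F(Kᵢ−1)) = 0.
g(0) = ΣzᵢKᵢ − 1 = 0.453 and g(1) = 1 − Σzᵢ/Kᵢ = -0.232, so a root lies in (0, 1).
Iterate (Newton) starting at V/F = 0.5:
  V/F = 0.500: g = 0.1153, g' = -0.559 → V/F = 0.706
  V/F = 0.706: g = -0.0041, g' = -0.618 → V/F = 0.700
Converged at V/F = 0.700.
Compositions from xᵢ = zᵢ/(1+V/F(Kᵢ−1)), yᵢ = Kᵢxᵢ:
  1: x = 0.160, y = 0.404
  2: x = 0.259, y = 0.375
  3: x = 0.581, y = 0.221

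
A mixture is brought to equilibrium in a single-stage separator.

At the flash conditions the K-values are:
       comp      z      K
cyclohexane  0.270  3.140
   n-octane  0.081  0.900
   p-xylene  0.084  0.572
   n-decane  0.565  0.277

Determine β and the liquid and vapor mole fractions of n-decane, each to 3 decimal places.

β = 0.092, x_n-decane = 0.605, y_n-decane = 0.168

Rachford–Rice: g(β) = Σ zᵢ(Kᵢ−1)/(1+β(Kᵢ−1)) = 0.
Check two-phase: ΣzᵢKᵢ = 1.125 > 1 and Σzᵢ/Kᵢ = 2.363 > 1, so g(0) = 0.125 > 0 and g(1) = -1.363 < 0.
Newton–Raphson from β = 0.5:
  β = 0.500: g = -0.4149, g' = -1.039 → β = 0.101
  β = 0.101: g = -0.0108, g' = -1.198 → β = 0.092
Converged at β = 0.092.
Compositions from xᵢ = zᵢ/(1+β(Kᵢ−1)), yᵢ = Kᵢxᵢ:
  cyclohexane: x = 0.226, y = 0.709
  n-octane: x = 0.082, y = 0.074
  p-xylene: x = 0.087, y = 0.050
  n-decane: x = 0.605, y = 0.168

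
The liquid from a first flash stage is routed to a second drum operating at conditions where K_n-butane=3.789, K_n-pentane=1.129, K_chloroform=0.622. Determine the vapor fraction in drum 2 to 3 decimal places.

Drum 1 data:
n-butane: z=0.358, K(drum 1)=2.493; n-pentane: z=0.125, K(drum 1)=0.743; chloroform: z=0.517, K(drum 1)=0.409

V/F (drum 2) = 0.586

Drum 1:
Material balance + equilibrium reduce to Σ zᵢ(Kᵢ−1)/(1+ψ₁(Kᵢ−1)) = 0.
Feasibility: ΣzᵢKᵢ = 1.197, Σzᵢ/Kᵢ = 1.576 — both > 1, two phases present.
Newton–Raphson from ψ₁ = 0.32:
  ψ₁ = 0.320: g = -0.0501, g' = -0.650 → ψ₁ = 0.243
  ψ₁ = 0.243: g = 0.0012, g' = -0.685 → ψ₁ = 0.245
Converged at ψ₁ = 0.245.
Drum-1 compositions:
  n-butane: x = 0.262, y = 0.654
  n-pentane: x = 0.133, y = 0.099
  chloroform: x = 0.604, y = 0.247
Drum-2 feed = drum-1 liquid: z₂ = (0.2622, 0.1334, 0.6044).
Drum 2:
Newton iteration, ψ₂⁰ = 0.5:
  ψ₂ = 0.500: g = 0.0399, g' = -0.489 → ψ₂ = 0.582
  ψ₂ = 0.582: g = 0.0021, g' = -0.440 → ψ₂ = 0.586
Converged at ψ₂ = 0.586.
  n-butane: x = 0.100, y = 0.377
  n-pentane: x = 0.124, y = 0.140
  chloroform: x = 0.776, y = 0.483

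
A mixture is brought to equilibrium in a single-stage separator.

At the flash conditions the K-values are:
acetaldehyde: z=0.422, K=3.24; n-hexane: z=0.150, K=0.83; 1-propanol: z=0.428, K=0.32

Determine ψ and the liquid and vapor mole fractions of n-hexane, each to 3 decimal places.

Newton–Raphson from ψ = 0.5:
  ψ = 0.500: g = -0.0230, g' = -0.931 → ψ = 0.475
Converged at ψ = 0.475.
Compositions from xᵢ = zᵢ/(1+ψ(Kᵢ−1)), yᵢ = Kᵢxᵢ:
  acetaldehyde: x = 0.204, y = 0.662
  n-hexane: x = 0.163, y = 0.135
  1-propanol: x = 0.632, y = 0.202

ψ = 0.475, x_n-hexane = 0.163, y_n-hexane = 0.135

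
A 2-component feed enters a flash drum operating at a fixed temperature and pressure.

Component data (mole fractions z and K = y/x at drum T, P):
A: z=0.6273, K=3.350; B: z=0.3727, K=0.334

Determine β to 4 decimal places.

β = 0.7833

Material balance + equilibrium reduce to Σ zᵢ(Kᵢ−1)/(1+β(Kᵢ−1)) = 0.
Check two-phase: ΣzᵢKᵢ = 2.2259 > 1 and Σzᵢ/Kᵢ = 1.3031 > 1, so g(0) = 1.2259 > 0 and g(1) = -0.3031 < 0.
Iterate (Newton) starting at β = 0.63:
  β = 0.6300: g = 0.16664, g' = -1.0537 → β = 0.7881
  β = 0.7881: g = -0.00560, g' = -1.1583 → β = 0.7833
Converged at β = 0.7833.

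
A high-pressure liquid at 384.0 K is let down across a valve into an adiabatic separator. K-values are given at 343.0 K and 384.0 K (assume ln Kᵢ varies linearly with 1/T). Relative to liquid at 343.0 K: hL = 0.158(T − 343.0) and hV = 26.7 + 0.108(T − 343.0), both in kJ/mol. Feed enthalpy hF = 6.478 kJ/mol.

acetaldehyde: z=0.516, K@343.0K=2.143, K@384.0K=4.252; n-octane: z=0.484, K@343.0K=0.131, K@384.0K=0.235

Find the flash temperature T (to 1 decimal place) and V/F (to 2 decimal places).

Adiabatic flash: solve Rachford–Rice at each trial T, then check hF = ψ·hV(T) + (1−ψ)·hL(T).
  T = 343.0 K: K = (2.143, 0.131), RR gives ψ = 0.170, H_out = 4.548 kJ/mol
  T = 384.0 K: K = (4.252, 0.235), RR gives ψ = 0.526, H_out = 19.436 kJ/mol
  T = 363.5 K: K = (3.078, 0.178), RR gives ψ = 0.395, H_out = 13.382 kJ/mol
  T = 353.2 K: K = (2.579, 0.153), RR gives ψ = 0.303, H_out = 9.549 kJ/mol
  T = 348.1 K: K = (2.354, 0.142), RR gives ψ = 0.244, H_out = 7.257 kJ/mol
  T = 345.6 K: K = (2.249, 0.137), RR gives ψ = 0.210, H_out = 5.992 kJ/mol
  T = 346.9 K: K = (2.303, 0.139), RR gives ψ = 0.228, H_out = 6.664 kJ/mol
Linear interpolation between T = 345.6 (H_out = 5.992) and T = 346.9 (H_out = 6.664) on hF = 6.478 gives T ≈ 346.5 K, at which ψ = 0.22.

T = 346.5 K, V/F = 0.22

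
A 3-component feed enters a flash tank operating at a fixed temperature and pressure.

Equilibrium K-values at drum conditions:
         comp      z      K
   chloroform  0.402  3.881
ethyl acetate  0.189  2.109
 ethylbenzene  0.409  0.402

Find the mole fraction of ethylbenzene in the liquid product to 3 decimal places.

Material balance + equilibrium reduce to Σ zᵢ(Kᵢ−1)/(1+V/F(Kᵢ−1)) = 0.
Check two-phase: ΣzᵢKᵢ = 2.123 > 1 and Σzᵢ/Kᵢ = 1.211 > 1, so g(0) = 1.123 > 0 and g(1) = -0.211 < 0.
Iterate (Newton) starting at V/F = 0.5:
  V/F = 0.500: g = 0.2605, g' = -0.954 → V/F = 0.773
  V/F = 0.773: g = 0.0169, g' = -0.894 → V/F = 0.792
Converged at V/F = 0.792.
Compositions from xᵢ = zᵢ/(1+V/F(Kᵢ−1)), yᵢ = Kᵢxᵢ:
  chloroform: x = 0.123, y = 0.475
  ethyl acetate: x = 0.101, y = 0.212
  ethylbenzene: x = 0.777, y = 0.312

x_ethylbenzene = 0.777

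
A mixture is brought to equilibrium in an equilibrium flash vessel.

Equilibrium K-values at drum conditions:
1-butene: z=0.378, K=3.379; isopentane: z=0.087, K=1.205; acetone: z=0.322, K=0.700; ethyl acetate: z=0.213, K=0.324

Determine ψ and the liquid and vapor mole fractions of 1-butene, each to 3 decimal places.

Rachford–Rice: g(ψ) = Σ zᵢ(Kᵢ−1)/(1+ψ(Kᵢ−1)) = 0.
g(0) = ΣzᵢKᵢ − 1 = 0.677 and g(1) = 1 − Σzᵢ/Kᵢ = -0.301, so a root lies in (0, 1).
Iterate (Newton) starting at ψ = 0.62:
  ψ = 0.620: g = 0.0126, g' = -0.684 → ψ = 0.638
Converged at ψ = 0.638.
Compositions from xᵢ = zᵢ/(1+ψ(Kᵢ−1)), yᵢ = Kᵢxᵢ:
  1-butene: x = 0.150, y = 0.507
  isopentane: x = 0.077, y = 0.093
  acetone: x = 0.398, y = 0.279
  ethyl acetate: x = 0.375, y = 0.121

ψ = 0.638, x_1-butene = 0.150, y_1-butene = 0.507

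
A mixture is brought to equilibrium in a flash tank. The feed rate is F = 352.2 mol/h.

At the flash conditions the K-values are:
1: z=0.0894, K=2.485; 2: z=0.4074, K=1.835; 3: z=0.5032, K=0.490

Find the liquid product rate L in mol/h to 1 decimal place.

L = 198.7 mol/h

Rachford–Rice: g(V/F) = Σ zᵢ(Kᵢ−1)/(1+V/F(Kᵢ−1)) = 0.
g(0) = ΣzᵢKᵢ − 1 = 0.2163 and g(1) = 1 − Σzᵢ/Kᵢ = -0.2849, so a root lies in (0, 1).
Newton iteration, V/F⁰ = 0.5:
  V/F = 0.5000: g = -0.02830, g' = -0.4421 → V/F = 0.4360
  V/F = 0.4360: g = -0.00004, g' = -0.4417 → V/F = 0.4359
Converged at V/F = 0.4359.
Then V = V/F·F = 0.4359·352.2 = 153.5 mol/h and L = F − V = 198.7 mol/h.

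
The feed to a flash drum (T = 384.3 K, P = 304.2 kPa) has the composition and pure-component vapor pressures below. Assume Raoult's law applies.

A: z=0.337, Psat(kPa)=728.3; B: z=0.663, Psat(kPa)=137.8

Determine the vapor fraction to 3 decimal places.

Raoult's law: Kᵢ = Pᵢˢᵃᵗ/P = Pᵢˢᵃᵗ/304.2.
  K_A = 728.3/304.2 = 2.39415, K_B = 137.8/304.2 = 0.45299
Iterate (Newton) starting at ψ = 0.5:
  ψ = 0.500: g = -0.2224, g' = -0.603 → ψ = 0.131
  ψ = 0.131: g = 0.0063, g' = -0.698 → ψ = 0.140
  ψ = 0.140: g = 0.0000, g' = -0.691 → ψ = 0.141
Converged at ψ = 0.141.

ψ = 0.141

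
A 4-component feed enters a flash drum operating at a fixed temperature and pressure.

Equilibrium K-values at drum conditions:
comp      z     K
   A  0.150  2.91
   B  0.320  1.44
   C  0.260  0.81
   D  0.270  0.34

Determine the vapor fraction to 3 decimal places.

ψ = 0.370

Let ψ = V/F and solve Σ zᵢ(Kᵢ−1)/(1+ψ(Kᵢ−1)) = 0.
Check two-phase: ΣzᵢKᵢ = 1.200 > 1 and Σzᵢ/Kᵢ = 1.389 > 1, so g(0) = 0.200 > 0 and g(1) = -0.389 < 0.
Newton–Raphson from ψ = 0.46:
  ψ = 0.460: g = -0.0404, g' = -0.452 → ψ = 0.371
  ψ = 0.371: g = -0.0002, g' = -0.450 → ψ = 0.370
Converged at ψ = 0.370.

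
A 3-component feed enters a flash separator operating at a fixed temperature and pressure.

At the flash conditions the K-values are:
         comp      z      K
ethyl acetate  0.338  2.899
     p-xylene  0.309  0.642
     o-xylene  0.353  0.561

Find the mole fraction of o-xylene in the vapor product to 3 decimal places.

y_o-xylene = 0.253

Material balance + equilibrium reduce to Σ zᵢ(Kᵢ−1)/(1+V/F(Kᵢ−1)) = 0.
Feasibility: ΣzᵢKᵢ = 1.376, Σzᵢ/Kᵢ = 1.227 — both > 1, two phases present.
Newton–Raphson from V/F = 0.6:
  V/F = 0.600: g = -0.0512, g' = -0.456 → V/F = 0.488
  V/F = 0.488: g = 0.0021, g' = -0.497 → V/F = 0.492
Converged at V/F = 0.492.
Compositions from xᵢ = zᵢ/(1+V/F(Kᵢ−1)), yᵢ = Kᵢxᵢ:
  ethyl acetate: x = 0.175, y = 0.507
  p-xylene: x = 0.375, y = 0.241
  o-xylene: x = 0.450, y = 0.253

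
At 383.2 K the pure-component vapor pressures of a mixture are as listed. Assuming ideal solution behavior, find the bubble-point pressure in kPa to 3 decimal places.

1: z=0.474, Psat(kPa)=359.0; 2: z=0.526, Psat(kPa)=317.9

At the bubble point ψ → 0, so ΣzᵢKᵢ = 1 with Kᵢ = Pᵢˢᵃᵗ/P ⇒ P = ΣzᵢPᵢˢᵃᵗ.
P = 0.474·359.0 + 0.526·317.9 = 337.381 kPa

Pbub = 337.381 kPa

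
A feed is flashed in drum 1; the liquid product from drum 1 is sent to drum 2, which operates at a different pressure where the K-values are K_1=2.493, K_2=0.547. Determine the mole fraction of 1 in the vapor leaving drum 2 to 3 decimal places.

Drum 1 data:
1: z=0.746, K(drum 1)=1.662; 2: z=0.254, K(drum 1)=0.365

Drum 1:
Let ψ₁ = V/F and solve Σ zᵢ(Kᵢ−1)/(1+ψ₁(Kᵢ−1)) = 0.
g(0) = ΣzᵢKᵢ − 1 = 0.333 and g(1) = 1 − Σzᵢ/Kᵢ = -0.145, so a root lies in (0, 1).
Iterate (Newton) starting at ψ₁ = 0.58:
  ψ₁ = 0.580: g = 0.1015, g' = -0.427 → ψ₁ = 0.818
  ψ₁ = 0.818: g = -0.0150, g' = -0.581 → ψ₁ = 0.792
  ψ₁ = 0.792: g = -0.0003, g' = -0.555 → ψ₁ = 0.791
Converged at ψ₁ = 0.791.
Drum-1 compositions:
  1: x = 0.490, y = 0.814
  2: x = 0.510, y = 0.186
Drum-2 feed = drum-1 liquid: z₂ = (0.4896, 0.5104).
Drum 2:
Newton iteration, ψ₂⁰ = 0.68:
  ψ₂ = 0.680: g = 0.0286, g' = -0.487 → ψ₂ = 0.739
Converged at ψ₂ = 0.739.
  1: x = 0.233, y = 0.580
  2: x = 0.767, y = 0.420

y_1 (drum 2) = 0.580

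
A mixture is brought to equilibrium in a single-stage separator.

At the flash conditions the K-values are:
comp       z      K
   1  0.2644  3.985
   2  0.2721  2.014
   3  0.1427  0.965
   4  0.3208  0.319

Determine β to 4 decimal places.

Material balance + equilibrium reduce to Σ zᵢ(Kᵢ−1)/(1+β(Kᵢ−1)) = 0.
Feasibility: ΣzᵢKᵢ = 1.8417, Σzᵢ/Kᵢ = 1.3550 — both > 1, two phases present.
Newton–Raphson from β = 0.32:
  β = 0.3200: g = 0.32758, g' = -1.0192 → β = 0.6414
  β = 0.6414: g = 0.04494, g' = -0.8493 → β = 0.6943
  β = 0.6943: g = -0.00077, g' = -0.8814 → β = 0.6935
Converged at β = 0.6935.

β = 0.6935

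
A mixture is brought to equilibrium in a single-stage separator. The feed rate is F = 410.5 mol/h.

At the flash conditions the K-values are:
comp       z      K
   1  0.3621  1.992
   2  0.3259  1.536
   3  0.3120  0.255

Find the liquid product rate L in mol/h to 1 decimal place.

L = 200.6 mol/h

Rachford–Rice: g(ψ) = Σ zᵢ(Kᵢ−1)/(1+ψ(Kᵢ−1)) = 0.
Check two-phase: ΣzᵢKᵢ = 1.3014 > 1 and Σzᵢ/Kᵢ = 1.6175 > 1, so g(0) = 0.3014 > 0 and g(1) = -0.6175 < 0.
Newton iteration, ψ⁰ = 0.5:
  ψ = 0.5000: g = 0.00745, g' = -0.6572 → ψ = 0.5113
Converged at ψ = 0.5113.
Then V = ψ·F = 0.5113·410.5 = 209.9 mol/h and L = F − V = 200.6 mol/h.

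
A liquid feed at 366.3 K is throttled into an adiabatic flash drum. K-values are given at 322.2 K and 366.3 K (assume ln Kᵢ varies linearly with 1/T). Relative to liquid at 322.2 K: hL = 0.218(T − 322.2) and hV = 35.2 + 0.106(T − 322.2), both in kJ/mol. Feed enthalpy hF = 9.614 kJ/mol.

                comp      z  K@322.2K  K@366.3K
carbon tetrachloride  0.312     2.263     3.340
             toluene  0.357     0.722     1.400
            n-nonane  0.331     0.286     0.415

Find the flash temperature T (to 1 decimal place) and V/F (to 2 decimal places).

Adiabatic flash: solve Rachford–Rice at each trial T, then check hF = ψ·hV(T) + (1−ψ)·hL(T).
  T = 322.2 K: K = (2.263, 0.722, 0.286), RR gives ψ = 0.089, H_out = 3.139 kJ/mol
  T = 366.3 K: K = (3.340, 1.400, 0.415), RR gives ψ = 0.798, H_out = 33.747 kJ/mol
  T = 344.2 K: K = (2.783, 1.026, 0.348), RR gives ψ = 0.472, H_out = 20.239 kJ/mol
  T = 333.2 K: K = (2.518, 0.866, 0.317), RR gives ψ = 0.285, H_out = 12.073 kJ/mol
  T = 327.7 K: K = (2.389, 0.792, 0.301), RR gives ψ = 0.188, H_out = 7.704 kJ/mol
  T = 330.4 K: K = (2.452, 0.828, 0.309), RR gives ψ = 0.236, H_out = 9.872 kJ/mol
  T = 329.0 K: K = (2.419, 0.809, 0.305), RR gives ψ = 0.211, H_out = 8.753 kJ/mol
Linear interpolation between T = 329.0 (H_out = 8.753) and T = 330.4 (H_out = 9.872) on hF = 9.614 gives T ≈ 330.1 K, at which ψ = 0.23.

T = 330.1 K, V/F = 0.23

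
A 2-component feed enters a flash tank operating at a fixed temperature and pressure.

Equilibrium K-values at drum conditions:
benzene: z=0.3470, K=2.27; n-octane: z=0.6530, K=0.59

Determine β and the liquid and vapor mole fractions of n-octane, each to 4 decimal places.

Rachford–Rice: g(β) = Σ zᵢ(Kᵢ−1)/(1+β(Kᵢ−1)) = 0.
g(0) = ΣzᵢKᵢ − 1 = 0.1730 and g(1) = 1 − Σzᵢ/Kᵢ = -0.2596, so a root lies in (0, 1).
Binary case is linear: z₁(K₁−1)(1+β(K₂−1)) + z₂(K₂−1)(1+β(K₁−1)) = 0
⇒ β = [z₁(K₁−1)+z₂(K₂−1)] / [−(K₁−1)(K₂−1)] = 0.17296/0.52070 = 0.3322
Compositions from xᵢ = zᵢ/(1+β(Kᵢ−1)), yᵢ = Kᵢxᵢ:
  benzene: x = 0.2440, y = 0.5540
  n-octane: x = 0.7560, y = 0.4460

β = 0.3322, x_n-octane = 0.7560, y_n-octane = 0.4460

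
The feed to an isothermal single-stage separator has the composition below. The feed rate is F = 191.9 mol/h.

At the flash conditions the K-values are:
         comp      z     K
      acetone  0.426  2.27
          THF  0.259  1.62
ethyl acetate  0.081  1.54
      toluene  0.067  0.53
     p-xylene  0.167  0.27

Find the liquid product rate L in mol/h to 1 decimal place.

L = 24.2 mol/h

Iterate (Newton) starting at ψ = 0.31:
  ψ = 0.310: g = 0.3659, g' = -0.610 → ψ = 0.910
  ψ = 0.910: g = -0.0350, g' = -1.033 → ψ = 0.876
  ψ = 0.876: g = -0.0018, g' = -0.934 → ψ = 0.874
Converged at ψ = 0.874.
Then V = ψ·F = 0.8740·191.9 = 167.7 mol/h and L = F − V = 24.2 mol/h.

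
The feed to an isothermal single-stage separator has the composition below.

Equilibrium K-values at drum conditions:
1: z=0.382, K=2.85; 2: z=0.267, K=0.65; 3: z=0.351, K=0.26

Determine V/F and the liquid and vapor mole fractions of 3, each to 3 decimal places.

V/F = 0.318, x_3 = 0.459, y_3 = 0.119

Material balance + equilibrium reduce to Σ zᵢ(Kᵢ−1)/(1+V/F(Kᵢ−1)) = 0.
g(0) = ΣzᵢKᵢ − 1 = 0.354 and g(1) = 1 − Σzᵢ/Kᵢ = -0.895, so a root lies in (0, 1).
Newton iteration, V/F⁰ = 0.6:
  V/F = 0.600: g = -0.2505, g' = -0.968 → V/F = 0.341
  V/F = 0.341: g = -0.0203, g' = -0.878 → V/F = 0.318
Converged at V/F = 0.318.
Compositions from xᵢ = zᵢ/(1+V/F(Kᵢ−1)), yᵢ = Kᵢxᵢ:
  1: x = 0.240, y = 0.685
  2: x = 0.300, y = 0.195
  3: x = 0.459, y = 0.119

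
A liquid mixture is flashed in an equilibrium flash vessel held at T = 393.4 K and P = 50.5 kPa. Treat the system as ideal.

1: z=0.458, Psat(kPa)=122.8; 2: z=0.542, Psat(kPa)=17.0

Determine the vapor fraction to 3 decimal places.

ψ = 0.312

Raoult's law: Kᵢ = Pᵢˢᵃᵗ/P = Pᵢˢᵃᵗ/50.5.
  K_1 = 122.8/50.5 = 2.43168, K_2 = 17.0/50.5 = 0.33663
Let ψ = V/F and solve Σ zᵢ(Kᵢ−1)/(1+ψ(Kᵢ−1)) = 0.
Check two-phase: ΣzᵢKᵢ = 1.296 > 1 and Σzᵢ/Kᵢ = 1.798 > 1, so g(0) = 0.296 > 0 and g(1) = -0.798 < 0.
Binary case is linear: z₁(K₁−1)(1+ψ(K₂−1)) + z₂(K₂−1)(1+ψ(K₁−1)) = 0
⇒ ψ = [z₁(K₁−1)+z₂(K₂−1)] / [−(K₁−1)(K₂−1)] = 0.2962/0.9497 = 0.312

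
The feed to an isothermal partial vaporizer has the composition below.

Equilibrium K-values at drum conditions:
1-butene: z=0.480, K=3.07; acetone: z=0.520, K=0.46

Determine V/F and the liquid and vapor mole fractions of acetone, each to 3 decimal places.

Rachford–Rice: g(V/F) = Σ zᵢ(Kᵢ−1)/(1+V/F(Kᵢ−1)) = 0.
Check two-phase: ΣzᵢKᵢ = 1.713 > 1 and Σzᵢ/Kᵢ = 1.287 > 1, so g(0) = 0.713 > 0 and g(1) = -0.287 < 0.
Binary case is linear: z₁(K₁−1)(1+V/F(K₂−1)) + z₂(K₂−1)(1+V/F(K₁−1)) = 0
⇒ V/F = [z₁(K₁−1)+z₂(K₂−1)] / [−(K₁−1)(K₂−1)] = 0.7128/1.1178 = 0.638
Compositions from xᵢ = zᵢ/(1+V/F(Kᵢ−1)), yᵢ = Kᵢxᵢ:
  1-butene: x = 0.207, y = 0.635
  acetone: x = 0.793, y = 0.365

V/F = 0.638, x_acetone = 0.793, y_acetone = 0.365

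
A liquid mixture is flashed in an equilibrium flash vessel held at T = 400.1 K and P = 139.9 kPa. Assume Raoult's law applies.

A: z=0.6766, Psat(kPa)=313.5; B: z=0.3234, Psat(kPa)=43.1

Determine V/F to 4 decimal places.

Raoult's law: Kᵢ = Pᵢˢᵃᵗ/P = Pᵢˢᵃᵗ/139.9.
  K_A = 313.5/139.9 = 2.240886, K_B = 43.1/139.9 = 0.308077
Newton–Raphson from V/F = 0.52:
  V/F = 0.5200: g = 0.16078, g' = -0.7626 → V/F = 0.7308
  V/F = 0.7308: g = -0.01237, g' = -0.9201 → V/F = 0.7174
  V/F = 0.7174: g = -0.00012, g' = -0.9020 → V/F = 0.7172
Converged at V/F = 0.7172.

V/F = 0.7172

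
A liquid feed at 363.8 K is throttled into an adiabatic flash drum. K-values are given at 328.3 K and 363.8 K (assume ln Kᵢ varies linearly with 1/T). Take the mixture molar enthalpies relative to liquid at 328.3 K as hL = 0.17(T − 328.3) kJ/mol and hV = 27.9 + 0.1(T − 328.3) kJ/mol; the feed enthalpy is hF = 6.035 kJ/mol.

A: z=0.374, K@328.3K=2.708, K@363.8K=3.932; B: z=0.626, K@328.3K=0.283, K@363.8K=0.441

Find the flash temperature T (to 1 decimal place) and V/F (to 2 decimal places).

T = 332.4 K, V/F = 0.19

Adiabatic flash: solve Rachford–Rice at each trial T, then check hF = ψ·hV(T) + (1−ψ)·hL(T).
  T = 328.3 K: K = (2.708, 0.283), RR gives ψ = 0.155, H_out = 4.327 kJ/mol
  T = 363.8 K: K = (3.932, 0.441), RR gives ψ = 0.456, H_out = 17.613 kJ/mol
  T = 346.1 K: K = (3.296, 0.358), RR gives ψ = 0.310, H_out = 11.276 kJ/mol
  T = 337.2 K: K = (2.995, 0.319), RR gives ψ = 0.236, H_out = 7.938 kJ/mol
  T = 332.8 K: K = (2.852, 0.301), RR gives ψ = 0.197, H_out = 6.197 kJ/mol
  T = 330.6 K: K = (2.781, 0.292), RR gives ψ = 0.177, H_out = 5.296 kJ/mol
Linear interpolation between T = 330.6 (H_out = 5.296) and T = 332.8 (H_out = 6.197) on hF = 6.035 gives T ≈ 332.4 K, at which ψ = 0.19.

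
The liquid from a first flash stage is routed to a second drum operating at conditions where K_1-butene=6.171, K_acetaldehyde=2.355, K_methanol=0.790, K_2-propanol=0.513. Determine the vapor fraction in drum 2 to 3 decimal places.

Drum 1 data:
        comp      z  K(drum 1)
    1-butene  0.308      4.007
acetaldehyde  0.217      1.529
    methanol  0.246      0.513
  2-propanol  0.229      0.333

Drum 1:
Rachford–Rice: g(ψ₁) = Σ zᵢ(Kᵢ−1)/(1+ψ₁(Kᵢ−1)) = 0.
Feasibility: ΣzᵢKᵢ = 1.768, Σzᵢ/Kᵢ = 1.386 — both > 1, two phases present.
Newton–Raphson from ψ₁ = 0.54:
  ψ₁ = 0.540: g = 0.0410, g' = -0.798 → ψ₁ = 0.591
  ψ₁ = 0.591: g = 0.0003, g' = -0.789 → ψ₁ = 0.592
Converged at ψ₁ = 0.592.
Drum-1 compositions:
  1-butene: x = 0.111, y = 0.444
  acetaldehyde: x = 0.165, y = 0.253
  methanol: x = 0.346, y = 0.177
  2-propanol: x = 0.378, y = 0.126
Drum-2 feed = drum-1 liquid: z₂ = (0.1108, 0.1653, 0.3456, 0.3783).
Drum 2:
Material balance + equilibrium reduce to Σ zᵢ(Kᵢ−1)/(1+ψ₂(Kᵢ−1)) = 0.
Check two-phase: ΣzᵢKᵢ = 1.540 > 1 and Σzᵢ/Kᵢ = 1.263 > 1, so g(0) = 0.540 > 0 and g(1) = -0.263 < 0.
Newton–Raphson from ψ₂ = 0.5:
  ψ₂ = 0.500: g = -0.0313, g' = -0.514 → ψ₂ = 0.439
  ψ₂ = 0.439: g = 0.0013, g' = -0.560 → ψ₂ = 0.441
Converged at ψ₂ = 0.441.
  1-butene: x = 0.034, y = 0.208
  acetaldehyde: x = 0.103, y = 0.244
  methanol: x = 0.381, y = 0.301
  2-propanol: x = 0.482, y = 0.247

V/F (drum 2) = 0.441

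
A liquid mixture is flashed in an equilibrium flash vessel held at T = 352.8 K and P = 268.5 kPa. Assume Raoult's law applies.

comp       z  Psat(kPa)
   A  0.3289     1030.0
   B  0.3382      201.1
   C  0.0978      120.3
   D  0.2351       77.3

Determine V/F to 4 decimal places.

V/F = 0.4452

Raoult's law: Kᵢ = Pᵢˢᵃᵗ/P = Pᵢˢᵃᵗ/268.5.
  K_A = 1030.0/268.5 = 3.836127, K_B = 201.1/268.5 = 0.748976, K_C = 120.3/268.5 = 0.448045, K_D = 77.3/268.5 = 0.287896
Newton–Raphson from V/F = 0.58:
  V/F = 0.5800: g = -0.11131, g' = -0.8178 → V/F = 0.4439
  V/F = 0.4439: g = 0.00110, g' = -0.8526 → V/F = 0.4452
Converged at V/F = 0.4452.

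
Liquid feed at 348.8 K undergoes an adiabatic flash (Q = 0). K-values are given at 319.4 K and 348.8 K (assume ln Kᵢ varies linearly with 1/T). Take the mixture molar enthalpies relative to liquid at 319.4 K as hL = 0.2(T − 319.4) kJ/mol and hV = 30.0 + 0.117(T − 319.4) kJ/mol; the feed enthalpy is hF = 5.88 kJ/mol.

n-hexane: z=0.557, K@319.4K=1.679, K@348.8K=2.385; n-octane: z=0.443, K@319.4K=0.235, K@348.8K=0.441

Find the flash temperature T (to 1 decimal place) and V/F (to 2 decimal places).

Adiabatic flash: solve Rachford–Rice at each trial T, then check hF = ψ·hV(T) + (1−ψ)·hL(T).
  T = 319.4 K: K = (1.679, 0.235), RR gives ψ = 0.076, H_out = 2.270 kJ/mol
  T = 348.8 K: K = (2.385, 0.441), RR gives ψ = 0.677, H_out = 24.526 kJ/mol
  T = 334.1 K: K = (2.017, 0.326), RR gives ψ = 0.391, H_out = 14.197 kJ/mol
  T = 326.8 K: K = (1.845, 0.278), RR gives ψ = 0.248, H_out = 8.754 kJ/mol
  T = 323.1 K: K = (1.761, 0.256), RR gives ψ = 0.167, H_out = 5.684 kJ/mol
  T = 325.0 K: K = (1.804, 0.267), RR gives ψ = 0.209, H_out = 7.296 kJ/mol
Linear interpolation between T = 323.1 (H_out = 5.684) and T = 325.0 (H_out = 7.296) on hF = 5.88 gives T ≈ 323.3 K, at which ψ = 0.17.

T = 323.3 K, V/F = 0.17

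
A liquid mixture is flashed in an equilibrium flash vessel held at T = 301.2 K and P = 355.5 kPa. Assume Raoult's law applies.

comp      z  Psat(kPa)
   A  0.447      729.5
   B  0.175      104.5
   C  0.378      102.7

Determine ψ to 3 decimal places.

Raoult's law: Kᵢ = Pᵢˢᵃᵗ/P = Pᵢˢᵃᵗ/355.5.
  K_A = 729.5/355.5 = 2.05204, K_B = 104.5/355.5 = 0.29395, K_C = 102.7/355.5 = 0.28889
Material balance + equilibrium reduce to Σ zᵢ(Kᵢ−1)/(1+ψ(Kᵢ−1)) = 0.
g(0) = ΣzᵢKᵢ − 1 = 0.078 and g(1) = 1 − Σzᵢ/Kᵢ = -1.122, so a root lies in (0, 1).
Iterate (Newton) starting at ψ = 0.5:
  ψ = 0.500: g = -0.2999, g' = -0.881 → ψ = 0.160
  ψ = 0.160: g = -0.0398, g' = -0.717 → ψ = 0.104
Converged at ψ = 0.104.

ψ = 0.104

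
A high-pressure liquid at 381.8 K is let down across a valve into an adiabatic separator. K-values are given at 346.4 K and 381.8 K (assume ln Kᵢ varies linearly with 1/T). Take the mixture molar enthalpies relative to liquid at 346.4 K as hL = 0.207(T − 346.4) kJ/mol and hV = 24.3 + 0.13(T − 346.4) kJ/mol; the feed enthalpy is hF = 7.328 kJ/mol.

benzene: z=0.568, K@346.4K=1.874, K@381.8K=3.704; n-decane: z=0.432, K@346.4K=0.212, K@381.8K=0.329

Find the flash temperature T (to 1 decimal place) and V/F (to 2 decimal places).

T = 348.8 K, V/F = 0.28

Adiabatic flash: solve Rachford–Rice at each trial T, then check hF = ψ·hV(T) + (1−ψ)·hL(T).
  T = 346.4 K: K = (1.874, 0.212), RR gives ψ = 0.227, H_out = 5.505 kJ/mol
  T = 381.8 K: K = (3.704, 0.329), RR gives ψ = 0.687, H_out = 22.144 kJ/mol
  T = 364.1 K: K = (2.679, 0.267), RR gives ψ = 0.517, H_out = 15.533 kJ/mol
  T = 355.2 K: K = (2.248, 0.238), RR gives ψ = 0.400, H_out = 11.264 kJ/mol
  T = 350.8 K: K = (2.055, 0.225), RR gives ψ = 0.323, H_out = 8.660 kJ/mol
  T = 348.6 K: K = (1.963, 0.218), RR gives ψ = 0.278, H_out = 7.167 kJ/mol
Linear interpolation between T = 348.6 (H_out = 7.167) and T = 350.8 (H_out = 8.660) on hF = 7.328 gives T ≈ 348.8 K, at which ψ = 0.28.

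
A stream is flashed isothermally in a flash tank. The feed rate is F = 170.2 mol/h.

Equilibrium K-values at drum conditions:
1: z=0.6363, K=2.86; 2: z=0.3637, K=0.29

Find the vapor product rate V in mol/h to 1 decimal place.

Newton iteration, V/F⁰ = 0.5:
  V/F = 0.5000: g = 0.21287, g' = -1.0317 → V/F = 0.7063
  V/F = 0.7063: g = -0.00650, g' = -1.1490 → V/F = 0.7007
Converged at V/F = 0.7007.
Then V = V/F·F = 0.7007·170.2 = 119.3 mol/h and L = F − V = 50.9 mol/h.

V = 119.3 mol/h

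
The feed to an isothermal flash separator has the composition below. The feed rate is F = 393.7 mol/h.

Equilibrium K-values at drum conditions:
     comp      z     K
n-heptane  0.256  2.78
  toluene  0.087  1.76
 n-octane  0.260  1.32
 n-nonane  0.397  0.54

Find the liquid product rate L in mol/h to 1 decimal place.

Rachford–Rice: g(V/F) = Σ zᵢ(Kᵢ−1)/(1+V/F(Kᵢ−1)) = 0.
g(0) = ΣzᵢKᵢ − 1 = 0.422 and g(1) = 1 − Σzᵢ/Kᵢ = -0.074, so a root lies in (0, 1).
Newton–Raphson from V/F = 0.5:
  V/F = 0.500: g = 0.1236, g' = -0.415 → V/F = 0.798
  V/F = 0.798: g = 0.0072, g' = -0.385 → V/F = 0.817
Converged at V/F = 0.817.
Then V = V/F·F = 0.8166·393.7 = 321.5 mol/h and L = F − V = 72.2 mol/h.

L = 72.2 mol/h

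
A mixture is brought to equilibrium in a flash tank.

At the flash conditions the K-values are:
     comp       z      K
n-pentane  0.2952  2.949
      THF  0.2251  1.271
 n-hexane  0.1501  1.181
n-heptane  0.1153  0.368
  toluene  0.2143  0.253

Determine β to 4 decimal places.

Newton iteration, β⁰ = 0.39:
  β = 0.3900: g = 0.08483, g' = -0.6990 → β = 0.5114
  β = 0.5114: g = -0.00009, g' = -0.7118 → β = 0.5112
Converged at β = 0.5112.

β = 0.5112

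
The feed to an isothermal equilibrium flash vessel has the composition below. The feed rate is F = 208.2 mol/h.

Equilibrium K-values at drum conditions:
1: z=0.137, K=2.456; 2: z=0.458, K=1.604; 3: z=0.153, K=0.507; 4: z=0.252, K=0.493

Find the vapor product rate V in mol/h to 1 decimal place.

Let ψ = V/F and solve Σ zᵢ(Kᵢ−1)/(1+ψ(Kᵢ−1)) = 0.
Feasibility: ΣzᵢKᵢ = 1.273, Σzᵢ/Kᵢ = 1.154 — both > 1, two phases present.
Iterate (Newton) starting at ψ = 0.37:
  ψ = 0.370: g = 0.1062, g' = -0.388 → ψ = 0.644
  ψ = 0.644: g = 0.0020, g' = -0.387 → ψ = 0.649
Converged at ψ = 0.649.
Then V = ψ·F = 0.6489·208.2 = 135.1 mol/h and L = F − V = 73.1 mol/h.

V = 135.1 mol/h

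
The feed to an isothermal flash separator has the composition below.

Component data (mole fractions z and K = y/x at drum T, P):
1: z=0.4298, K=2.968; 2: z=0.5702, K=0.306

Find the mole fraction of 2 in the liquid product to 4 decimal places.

x_2 = 0.7393

Material balance + equilibrium reduce to Σ zᵢ(Kᵢ−1)/(1+ψ(Kᵢ−1)) = 0.
Feasibility: ΣzᵢKᵢ = 1.4501, Σzᵢ/Kᵢ = 2.0082 — both > 1, two phases present.
Iterate (Newton) starting at ψ = 0.46:
  ψ = 0.4600: g = -0.13734, g' = -1.0512 → ψ = 0.3293
  ψ = 0.3293: g = 0.00025, g' = -1.0743 → ψ = 0.3296
Converged at ψ = 0.3296.
Compositions from xᵢ = zᵢ/(1+ψ(Kᵢ−1)), yᵢ = Kᵢxᵢ:
  1: x = 0.2607, y = 0.7738
  2: x = 0.7393, y = 0.2262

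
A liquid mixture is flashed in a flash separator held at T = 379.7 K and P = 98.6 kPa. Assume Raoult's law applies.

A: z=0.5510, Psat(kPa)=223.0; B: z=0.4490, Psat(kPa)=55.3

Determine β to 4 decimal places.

β = 0.8988

Raoult's law: Kᵢ = Pᵢˢᵃᵗ/P = Pᵢˢᵃᵗ/98.6.
  K_A = 223.0/98.6 = 2.261663, K_B = 55.3/98.6 = 0.560852
Material balance + equilibrium reduce to Σ zᵢ(Kᵢ−1)/(1+β(Kᵢ−1)) = 0.
Check two-phase: ΣzᵢKᵢ = 1.4980 > 1 and Σzᵢ/Kᵢ = 1.0442 > 1, so g(0) = 0.4980 > 0 and g(1) = -0.0442 < 0.
Iterate (Newton) starting at β = 0.31:
  β = 0.3100: g = 0.27148, g' = -0.5693 → β = 0.7869
  β = 0.7869: g = 0.04755, g' = -0.4230 → β = 0.8993
  β = 0.8993: g = -0.00020, g' = -0.4290 → β = 0.8988
Converged at β = 0.8988.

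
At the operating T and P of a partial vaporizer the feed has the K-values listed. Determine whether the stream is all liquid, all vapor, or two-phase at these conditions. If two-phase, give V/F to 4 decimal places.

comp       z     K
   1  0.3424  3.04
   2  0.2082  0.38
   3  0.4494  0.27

ΣzᵢKᵢ = 1.2414; Σzᵢ/Kᵢ = 2.3250.
Both exceed 1, so a two-phase solution exists.
Material balance + equilibrium reduce to Σ zᵢ(Kᵢ−1)/(1+ψ(Kᵢ−1)) = 0.
Iterate (Newton) starting at ψ = 0.6:
  ψ = 0.6000: g = -0.47522, g' = -1.2493 → ψ = 0.2196
  ψ = 0.2196: g = -0.05773, g' = -1.1265 → ψ = 0.1684
  ψ = 0.1684: g = 0.00177, g' = -1.2006 → ψ = 0.1698
Converged at ψ = 0.1698.

two-phase, V/F = 0.1698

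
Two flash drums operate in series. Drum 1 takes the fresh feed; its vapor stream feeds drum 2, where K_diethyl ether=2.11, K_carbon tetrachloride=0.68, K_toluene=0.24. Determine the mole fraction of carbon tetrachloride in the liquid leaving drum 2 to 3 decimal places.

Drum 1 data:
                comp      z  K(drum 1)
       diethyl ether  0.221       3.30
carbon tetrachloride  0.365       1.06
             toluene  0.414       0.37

x_carbon tetrachloride (drum 2) = 0.431

Drum 1:
Iterate (Newton) starting at ψ₁ = 0.5:
  ψ₁ = 0.500: g = -0.1231, g' = -0.604 → ψ₁ = 0.296
  ψ₁ = 0.296: g = 0.0031, g' = -0.663 → ψ₁ = 0.301
Converged at ψ₁ = 0.301.
Drum-1 compositions:
  diethyl ether: x = 0.131, y = 0.431
  carbon tetrachloride: x = 0.359, y = 0.380
  toluene: x = 0.511, y = 0.189
Drum-2 feed = drum-1 vapor: z₂ = (0.4309, 0.3800, 0.1890).
Drum 2:
Let ψ₂ = V/F and solve Σ zᵢ(Kᵢ−1)/(1+ψ₂(Kᵢ−1)) = 0.
Check two-phase: ΣzᵢKᵢ = 1.213 > 1 and Σzᵢ/Kᵢ = 1.551 > 1, so g(0) = 0.213 > 0 and g(1) = -0.551 < 0.
Newton iteration, ψ₂⁰ = 0.5:
  ψ₂ = 0.500: g = -0.0689, g' = -0.559 → ψ₂ = 0.377
  ψ₂ = 0.377: g = -0.0023, g' = -0.529 → ψ₂ = 0.372
Converged at ψ₂ = 0.372.
  diethyl ether: x = 0.305, y = 0.643
  carbon tetrachloride: x = 0.431, y = 0.293
  toluene: x = 0.264, y = 0.063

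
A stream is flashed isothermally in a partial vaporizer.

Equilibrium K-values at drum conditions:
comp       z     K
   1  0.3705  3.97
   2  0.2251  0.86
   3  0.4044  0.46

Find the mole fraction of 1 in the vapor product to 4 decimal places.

Material balance + equilibrium reduce to Σ zᵢ(Kᵢ−1)/(1+V/F(Kᵢ−1)) = 0.
g(0) = ΣzᵢKᵢ − 1 = 0.8505 and g(1) = 1 − Σzᵢ/Kᵢ = -0.2342, so a root lies in (0, 1).
Newton–Raphson from V/F = 0.64:
  V/F = 0.6400: g = 0.01102, g' = -0.6691 → V/F = 0.6565
Converged at V/F = 0.6565.
Compositions from xᵢ = zᵢ/(1+V/F(Kᵢ−1)), yᵢ = Kᵢxᵢ:
  1: x = 0.1256, y = 0.4986
  2: x = 0.2479, y = 0.2132
  3: x = 0.6265, y = 0.2882

y_1 = 0.4986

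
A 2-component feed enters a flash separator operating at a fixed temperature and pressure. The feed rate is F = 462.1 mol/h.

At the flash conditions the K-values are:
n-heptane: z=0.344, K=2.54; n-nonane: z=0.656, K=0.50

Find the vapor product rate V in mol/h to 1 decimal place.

Binary case is linear: z₁(K₁−1)(1+V/F(K₂−1)) + z₂(K₂−1)(1+V/F(K₁−1)) = 0
⇒ V/F = [z₁(K₁−1)+z₂(K₂−1)] / [−(K₁−1)(K₂−1)] = 0.2018/0.7700 = 0.262
Then V = V/F·F = 0.2620·462.1 = 121.1 mol/h and L = F − V = 341.0 mol/h.

V = 121.1 mol/h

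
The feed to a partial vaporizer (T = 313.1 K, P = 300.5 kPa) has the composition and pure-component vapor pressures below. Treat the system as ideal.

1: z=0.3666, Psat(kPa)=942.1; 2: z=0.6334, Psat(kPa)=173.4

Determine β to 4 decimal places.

β = 0.5701

Raoult's law: Kᵢ = Pᵢˢᵃᵗ/P = Pᵢˢᵃᵗ/300.5.
  K_1 = 942.1/300.5 = 3.135108, K_2 = 173.4/300.5 = 0.577038
Rachford–Rice: g(β) = Σ zᵢ(Kᵢ−1)/(1+β(Kᵢ−1)) = 0.
Feasibility: ΣzᵢKᵢ = 1.5148, Σzᵢ/Kᵢ = 1.2146 — both > 1, two phases present.
Newton iteration, β⁰ = 0.39:
  β = 0.3900: g = 0.10627, g' = -0.6601 → β = 0.5510
  β = 0.5510: g = 0.01033, g' = -0.5455 → β = 0.5699
  β = 0.5699: g = 0.00008, g' = -0.5368 → β = 0.5701
Converged at β = 0.5701.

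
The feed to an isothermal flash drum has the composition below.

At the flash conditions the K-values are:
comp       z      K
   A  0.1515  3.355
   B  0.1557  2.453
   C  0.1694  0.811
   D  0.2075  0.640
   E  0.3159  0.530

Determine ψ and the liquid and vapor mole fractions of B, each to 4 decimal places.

Let ψ = V/F and solve Σ zᵢ(Kᵢ−1)/(1+ψ(Kᵢ−1)) = 0.
Feasibility: ΣzᵢKᵢ = 1.3278, Σzᵢ/Kᵢ = 1.2378 — both > 1, two phases present.
Newton–Raphson from ψ = 0.5:
  ψ = 0.5000: g = -0.02565, g' = -0.4541 → ψ = 0.4435
  ψ = 0.4435: g = 0.00068, g' = -0.4792 → ψ = 0.4449
Converged at ψ = 0.4449.
Compositions from xᵢ = zᵢ/(1+ψ(Kᵢ−1)), yᵢ = Kᵢxᵢ:
  A: x = 0.0740, y = 0.2482
  B: x = 0.0946, y = 0.2320
  C: x = 0.1850, y = 0.1500
  D: x = 0.2471, y = 0.1581
  E: x = 0.3994, y = 0.2117

ψ = 0.4449, x_B = 0.0946, y_B = 0.2320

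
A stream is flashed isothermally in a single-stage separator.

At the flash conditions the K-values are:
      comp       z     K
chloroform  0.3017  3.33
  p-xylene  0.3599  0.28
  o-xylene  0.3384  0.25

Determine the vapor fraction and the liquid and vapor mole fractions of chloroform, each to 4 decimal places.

ψ = 0.1110, x_chloroform = 0.2397, y_chloroform = 0.7982

Material balance + equilibrium reduce to Σ zᵢ(Kᵢ−1)/(1+ψ(Kᵢ−1)) = 0.
Check two-phase: ΣzᵢKᵢ = 1.1900 > 1 and Σzᵢ/Kᵢ = 2.7296 > 1, so g(0) = 0.1900 > 0 and g(1) = -1.7296 < 0.
Newton iteration, ψ⁰ = 0.42:
  ψ = 0.4200: g = -0.38669, g' = -1.2074 → ψ = 0.0997
  ψ = 0.0997: g = 0.01690, g' = -1.5173 → ψ = 0.1109
  ψ = 0.1109: g = 0.00020, g' = -1.4812 → ψ = 0.1110
Converged at ψ = 0.1110.
Compositions from xᵢ = zᵢ/(1+ψ(Kᵢ−1)), yᵢ = Kᵢxᵢ:
  chloroform: x = 0.2397, y = 0.7982
  p-xylene: x = 0.3912, y = 0.1095
  o-xylene: x = 0.3691, y = 0.0923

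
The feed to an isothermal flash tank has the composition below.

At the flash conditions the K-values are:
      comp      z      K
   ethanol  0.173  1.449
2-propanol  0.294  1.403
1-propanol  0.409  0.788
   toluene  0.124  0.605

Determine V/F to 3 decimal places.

V/F = 0.537

Rachford–Rice: g(V/F) = Σ zᵢ(Kᵢ−1)/(1+V/F(Kᵢ−1)) = 0.
Feasibility: ΣzᵢKᵢ = 1.060, Σzᵢ/Kᵢ = 1.053 — both > 1, two phases present.
Newton iteration, V/F⁰ = 0.5:
  V/F = 0.500: g = 0.0040, g' = -0.109 → V/F = 0.537
Converged at V/F = 0.537.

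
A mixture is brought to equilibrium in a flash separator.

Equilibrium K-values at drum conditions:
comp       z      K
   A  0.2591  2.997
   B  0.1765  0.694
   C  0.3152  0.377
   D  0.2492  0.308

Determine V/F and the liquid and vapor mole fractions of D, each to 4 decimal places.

V/F = 0.0815, x_D = 0.2641, y_D = 0.0813

Material balance + equilibrium reduce to Σ zᵢ(Kᵢ−1)/(1+V/F(Kᵢ−1)) = 0.
g(0) = ΣzᵢKᵢ − 1 = 0.0946 and g(1) = 1 − Σzᵢ/Kᵢ = -0.9859, so a root lies in (0, 1).
Newton iteration, V/F⁰ = 0.61:
  V/F = 0.6100: g = -0.44829, g' = -0.9106 → V/F = 0.1177
  V/F = 0.1177: g = -0.03673, g' = -0.9791 → V/F = 0.0802
  V/F = 0.0802: g = 0.00136, g' = -1.0544 → V/F = 0.0815
Converged at V/F = 0.0815.
Compositions from xᵢ = zᵢ/(1+V/F(Kᵢ−1)), yᵢ = Kᵢxᵢ:
  A: x = 0.2228, y = 0.6679
  B: x = 0.1810, y = 0.1256
  C: x = 0.3321, y = 0.1252
  D: x = 0.2641, y = 0.0813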